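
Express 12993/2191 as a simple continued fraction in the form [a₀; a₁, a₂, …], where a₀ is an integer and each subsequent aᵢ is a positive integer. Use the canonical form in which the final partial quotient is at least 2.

Repeatedly divide and take the remainder:
12993 = 5·2191 + 2038, so a_0 = 5
2191 = 1·2038 + 153, so a_1 = 1
2038 = 13·153 + 49, so a_2 = 13
153 = 3·49 + 6, so a_3 = 3
49 = 8·6 + 1, so a_4 = 8
6 = 6·1 + 0, so a_5 = 6

[5; 1, 13, 3, 8, 6]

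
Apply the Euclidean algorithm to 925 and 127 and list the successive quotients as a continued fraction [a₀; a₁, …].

Apply division with remainder until the remainder is 0:
925 = 7·127 + 36, so a_0 = 7
127 = 3·36 + 19, so a_1 = 3
36 = 1·19 + 17, so a_2 = 1
19 = 1·17 + 2, so a_3 = 1
17 = 8·2 + 1, so a_4 = 8
2 = 2·1 + 0, so a_5 = 2

[7; 3, 1, 1, 8, 2]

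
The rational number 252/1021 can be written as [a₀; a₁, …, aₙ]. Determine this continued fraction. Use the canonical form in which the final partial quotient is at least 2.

[0; 4, 19, 2, 1, 1, 2]

Apply division with remainder until the remainder is 0:
⌊252/1021⌋ = 0, remainder 252
⌊1021/252⌋ = 4, remainder 13
⌊252/13⌋ = 19, remainder 5
⌊13/5⌋ = 2, remainder 3
⌊5/3⌋ = 1, remainder 2
⌊3/2⌋ = 1, remainder 1
⌊2/1⌋ = 2, remainder 0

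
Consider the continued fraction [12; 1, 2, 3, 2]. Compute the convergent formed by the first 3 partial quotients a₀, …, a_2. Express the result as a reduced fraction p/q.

38/3

a_0 = 12: 12/1
a_1 = 1: 13/1
a_2 = 2: 38/3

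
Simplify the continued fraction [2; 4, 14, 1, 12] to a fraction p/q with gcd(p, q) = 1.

1772/789

Start with 12.
1 + 1/(12/1) = 1 + 1/12 = 13/12
14 + 1/(13/12) = 14 + 12/13 = 194/13
4 + 1/(194/13) = 4 + 13/194 = 789/194
2 + 1/(789/194) = 2 + 194/789 = 1772/789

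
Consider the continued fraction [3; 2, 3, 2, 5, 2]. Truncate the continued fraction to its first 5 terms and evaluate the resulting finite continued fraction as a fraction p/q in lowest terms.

299/87

Work from the innermost term outward:
Start with 5.
2 + 1/(5/1) = 2 + 1/5 = 11/5
3 + 1/(11/5) = 3 + 5/11 = 38/11
2 + 1/(38/11) = 2 + 11/38 = 87/38
3 + 1/(87/38) = 3 + 38/87 = 299/87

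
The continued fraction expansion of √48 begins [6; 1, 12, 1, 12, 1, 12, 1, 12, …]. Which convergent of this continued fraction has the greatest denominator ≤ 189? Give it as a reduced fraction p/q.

1254/181

a_0 = 6: 6/1  (≤ bound)
a_1 = 1: 7/1  (≤ bound)
a_2 = 12: 90/13  (≤ bound)
a_3 = 1: 97/14  (≤ bound)
a_4 = 12: 1254/181  (≤ bound)
a_5 = 1: 1351/195  (> 189, stop)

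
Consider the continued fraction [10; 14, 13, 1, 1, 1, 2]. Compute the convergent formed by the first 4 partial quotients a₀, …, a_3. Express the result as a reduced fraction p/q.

Start with 1.
13 + 1/(1/1) = 13 + 1/1 = 14/1
14 + 1/(14/1) = 14 + 1/14 = 197/14
10 + 1/(197/14) = 10 + 14/197 = 1984/197

1984/197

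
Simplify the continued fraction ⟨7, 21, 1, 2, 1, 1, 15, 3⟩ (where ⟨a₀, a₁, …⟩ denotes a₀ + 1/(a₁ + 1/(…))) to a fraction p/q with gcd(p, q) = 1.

Work from the innermost term outward:
Start with 3.
15 + 1/(3/1) = 15 + 1/3 = 46/3
1 + 1/(46/3) = 1 + 3/46 = 49/46
1 + 1/(49/46) = 1 + 46/49 = 95/49
2 + 1/(95/49) = 2 + 49/95 = 239/95
1 + 1/(239/95) = 1 + 95/239 = 334/239
21 + 1/(334/239) = 21 + 239/334 = 7253/334
7 + 1/(7253/334) = 7 + 334/7253 = 51105/7253

51105/7253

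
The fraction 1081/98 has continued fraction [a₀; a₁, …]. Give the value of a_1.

1081 ÷ 98 → quotient 11, remainder 3
98 ÷ 3 → quotient 32, remainder 2

32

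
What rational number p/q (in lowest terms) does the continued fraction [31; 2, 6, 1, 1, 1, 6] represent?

8999/286

Use the convergent recurrence hₖ = aₖ·hₖ₋₁ + hₖ₋₂ (and likewise for the denominators kₖ):
a_0 = 31: 31/1
a_1 = 2: 63/2
a_2 = 6: 409/13
a_3 = 1: 472/15
a_4 = 1: 881/28
a_5 = 1: 1353/43
a_6 = 6: 8999/286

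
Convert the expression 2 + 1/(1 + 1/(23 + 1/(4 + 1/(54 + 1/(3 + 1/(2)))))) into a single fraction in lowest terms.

109557/37028

Start with 2.
3 + 1/(2/1) = 3 + 1/2 = 7/2
54 + 1/(7/2) = 54 + 2/7 = 380/7
4 + 1/(380/7) = 4 + 7/380 = 1527/380
23 + 1/(1527/380) = 23 + 380/1527 = 35501/1527
1 + 1/(35501/1527) = 1 + 1527/35501 = 37028/35501
2 + 1/(37028/35501) = 2 + 35501/37028 = 109557/37028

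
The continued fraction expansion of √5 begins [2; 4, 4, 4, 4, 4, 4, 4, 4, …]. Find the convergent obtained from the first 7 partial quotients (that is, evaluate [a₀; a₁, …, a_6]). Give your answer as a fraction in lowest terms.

12238/5473

Use the convergent recurrence hₖ = aₖ·hₖ₋₁ + hₖ₋₂ (and likewise for the denominators kₖ):
a_0 = 2: 2/1
a_1 = 4: 9/4
a_2 = 4: 38/17
a_3 = 4: 161/72
a_4 = 4: 682/305
a_5 = 4: 2889/1292
a_6 = 4: 12238/5473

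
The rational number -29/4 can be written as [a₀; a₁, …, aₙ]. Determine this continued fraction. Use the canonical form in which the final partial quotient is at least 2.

⌊-29/4⌋ = -8, remainder 3
⌊4/3⌋ = 1, remainder 1
⌊3/1⌋ = 3, remainder 0

[-8; 1, 3]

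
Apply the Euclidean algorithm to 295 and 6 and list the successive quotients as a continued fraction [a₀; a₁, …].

[49; 6]

Apply division with remainder until the remainder is 0:
295 ÷ 6 → quotient 49, remainder 1
6 ÷ 1 → quotient 6, remainder 0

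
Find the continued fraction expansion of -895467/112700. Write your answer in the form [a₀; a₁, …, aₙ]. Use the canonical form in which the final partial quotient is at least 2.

-895467 ÷ 112700 → quotient -8, remainder 6133
112700 ÷ 6133 → quotient 18, remainder 2306
6133 ÷ 2306 → quotient 2, remainder 1521
2306 ÷ 1521 → quotient 1, remainder 785
1521 ÷ 785 → quotient 1, remainder 736
785 ÷ 736 → quotient 1, remainder 49
736 ÷ 49 → quotient 15, remainder 1
49 ÷ 1 → quotient 49, remainder 0

[-8; 18, 2, 1, 1, 1, 15, 49]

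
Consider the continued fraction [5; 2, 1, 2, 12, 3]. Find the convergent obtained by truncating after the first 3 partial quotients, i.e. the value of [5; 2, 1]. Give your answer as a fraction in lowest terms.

16/3

a_0 = 5: 5/1
a_1 = 2: 11/2
a_2 = 1: 16/3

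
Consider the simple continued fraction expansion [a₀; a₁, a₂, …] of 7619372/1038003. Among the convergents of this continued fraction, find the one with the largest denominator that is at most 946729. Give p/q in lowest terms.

a_0 = 7: 7/1  (≤ bound)
a_1 = 2: 15/2  (≤ bound)
a_2 = 1: 22/3  (≤ bound)
a_3 = 15: 345/47  (≤ bound)
a_4 = 40: 13822/1883  (≤ bound)
a_5 = 55: 760555/103612  (≤ bound)
a_6 = 10: 7619372/1038003  (> 946729, stop)

760555/103612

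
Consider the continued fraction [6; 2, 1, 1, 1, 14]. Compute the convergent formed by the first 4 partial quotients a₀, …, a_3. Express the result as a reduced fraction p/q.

Collapse the nested fraction from the inside out:
Start with 1.
1 + 1/(1/1) = 1 + 1/1 = 2/1
2 + 1/(2/1) = 2 + 1/2 = 5/2
6 + 1/(5/2) = 6 + 2/5 = 32/5

32/5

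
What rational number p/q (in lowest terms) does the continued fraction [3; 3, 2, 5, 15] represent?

a_0 = 3: 3/1
a_1 = 3: 10/3
a_2 = 2: 23/7
a_3 = 5: 125/38
a_4 = 15: 1898/577

1898/577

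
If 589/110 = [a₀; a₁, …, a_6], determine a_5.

1

⌊589/110⌋ = 5, remainder 39
⌊110/39⌋ = 2, remainder 32
⌊39/32⌋ = 1, remainder 7
⌊32/7⌋ = 4, remainder 4
⌊7/4⌋ = 1, remainder 3
⌊4/3⌋ = 1, remainder 1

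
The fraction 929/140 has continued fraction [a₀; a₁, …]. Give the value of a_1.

1

929 = 6·140 + 89, so a_0 = 6
140 = 1·89 + 51, so a_1 = 1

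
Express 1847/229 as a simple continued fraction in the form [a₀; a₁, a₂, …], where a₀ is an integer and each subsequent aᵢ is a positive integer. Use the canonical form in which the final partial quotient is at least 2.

[8; 15, 3, 1, 3]

Run the Euclidean algorithm, recording each quotient:
⌊1847/229⌋ = 8, remainder 15
⌊229/15⌋ = 15, remainder 4
⌊15/4⌋ = 3, remainder 3
⌊4/3⌋ = 1, remainder 1
⌊3/1⌋ = 3, remainder 0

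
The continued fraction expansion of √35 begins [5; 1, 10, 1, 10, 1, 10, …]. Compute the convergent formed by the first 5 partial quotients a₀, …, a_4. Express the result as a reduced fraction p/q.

775/131

Work from the innermost term outward:
Start with 10.
1 + 1/(10/1) = 1 + 1/10 = 11/10
10 + 1/(11/10) = 10 + 10/11 = 120/11
1 + 1/(120/11) = 1 + 11/120 = 131/120
5 + 1/(131/120) = 5 + 120/131 = 775/131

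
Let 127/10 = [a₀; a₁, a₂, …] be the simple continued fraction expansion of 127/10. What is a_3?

3

127 = 12·10 + 7, so a_0 = 12
10 = 1·7 + 3, so a_1 = 1
7 = 2·3 + 1, so a_2 = 2
3 = 3·1 + 0, so a_3 = 3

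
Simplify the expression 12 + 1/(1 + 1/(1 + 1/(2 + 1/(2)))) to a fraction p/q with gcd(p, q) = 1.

Start with 2.
2 + 1/(2/1) = 2 + 1/2 = 5/2
1 + 1/(5/2) = 1 + 2/5 = 7/5
1 + 1/(7/5) = 1 + 5/7 = 12/7
12 + 1/(12/7) = 12 + 7/12 = 151/12

151/12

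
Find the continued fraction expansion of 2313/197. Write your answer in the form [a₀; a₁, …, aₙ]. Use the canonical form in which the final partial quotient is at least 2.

[11; 1, 2, 1, 6, 3, 2]

⌊2313/197⌋ = 11, remainder 146
⌊197/146⌋ = 1, remainder 51
⌊146/51⌋ = 2, remainder 44
⌊51/44⌋ = 1, remainder 7
⌊44/7⌋ = 6, remainder 2
⌊7/2⌋ = 3, remainder 1
⌊2/1⌋ = 2, remainder 0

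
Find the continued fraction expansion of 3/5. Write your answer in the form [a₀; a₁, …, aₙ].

[0; 1, 1, 2]

3 = 0·5 + 3, so a_0 = 0
5 = 1·3 + 2, so a_1 = 1
3 = 1·2 + 1, so a_2 = 1
2 = 2·1 + 0, so a_3 = 2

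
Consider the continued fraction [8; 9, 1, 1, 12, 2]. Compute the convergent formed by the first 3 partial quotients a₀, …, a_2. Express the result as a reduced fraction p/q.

Start with 1.
9 + 1/(1/1) = 9 + 1/1 = 10/1
8 + 1/(10/1) = 8 + 1/10 = 81/10

81/10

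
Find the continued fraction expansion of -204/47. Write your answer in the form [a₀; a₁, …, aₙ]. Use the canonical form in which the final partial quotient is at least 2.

[-5; 1, 1, 1, 15]

Run the Euclidean algorithm, recording each quotient:
-204 ÷ 47 → quotient -5, remainder 31
47 ÷ 31 → quotient 1, remainder 16
31 ÷ 16 → quotient 1, remainder 15
16 ÷ 15 → quotient 1, remainder 1
15 ÷ 1 → quotient 15, remainder 0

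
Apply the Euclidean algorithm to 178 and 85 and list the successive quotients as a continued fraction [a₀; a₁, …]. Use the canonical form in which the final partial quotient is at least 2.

[2; 10, 1, 1, 1, 2]

⌊178/85⌋ = 2, remainder 8
⌊85/8⌋ = 10, remainder 5
⌊8/5⌋ = 1, remainder 3
⌊5/3⌋ = 1, remainder 2
⌊3/2⌋ = 1, remainder 1
⌊2/1⌋ = 2, remainder 0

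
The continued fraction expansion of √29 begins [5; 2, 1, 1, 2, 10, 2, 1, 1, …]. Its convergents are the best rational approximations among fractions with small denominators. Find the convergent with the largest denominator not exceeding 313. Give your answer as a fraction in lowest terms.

a_0 = 5: 5/1  (≤ bound)
a_1 = 2: 11/2  (≤ bound)
a_2 = 1: 16/3  (≤ bound)
a_3 = 1: 27/5  (≤ bound)
a_4 = 2: 70/13  (≤ bound)
a_5 = 10: 727/135  (≤ bound)
a_6 = 2: 1524/283  (≤ bound)
a_7 = 1: 2251/418  (> 313, stop)

1524/283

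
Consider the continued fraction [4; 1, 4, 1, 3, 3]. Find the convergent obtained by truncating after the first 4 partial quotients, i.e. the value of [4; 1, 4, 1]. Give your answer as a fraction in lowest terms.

Build up convergents one term at a time:
a_0 = 4: 4/1
a_1 = 1: 5/1
a_2 = 4: 24/5
a_3 = 1: 29/6

29/6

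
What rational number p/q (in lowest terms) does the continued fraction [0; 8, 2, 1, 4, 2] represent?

Start with 2.
4 + 1/(2/1) = 4 + 1/2 = 9/2
1 + 1/(9/2) = 1 + 2/9 = 11/9
2 + 1/(11/9) = 2 + 9/11 = 31/11
8 + 1/(31/11) = 8 + 11/31 = 259/31
0 + 1/(259/31) = 0 + 31/259 = 31/259

31/259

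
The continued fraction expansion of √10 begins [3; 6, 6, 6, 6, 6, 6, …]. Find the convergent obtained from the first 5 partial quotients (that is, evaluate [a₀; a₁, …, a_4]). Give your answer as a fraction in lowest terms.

4443/1405

Start with 6.
6 + 1/(6/1) = 6 + 1/6 = 37/6
6 + 1/(37/6) = 6 + 6/37 = 228/37
6 + 1/(228/37) = 6 + 37/228 = 1405/228
3 + 1/(1405/228) = 3 + 228/1405 = 4443/1405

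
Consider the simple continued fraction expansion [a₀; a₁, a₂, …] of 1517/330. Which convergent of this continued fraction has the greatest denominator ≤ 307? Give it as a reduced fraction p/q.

308/67

a_0 = 4: 4/1  (≤ bound)
a_1 = 1: 5/1  (≤ bound)
a_2 = 1: 9/2  (≤ bound)
a_3 = 2: 23/5  (≤ bound)
a_4 = 12: 285/62  (≤ bound)
a_5 = 1: 308/67  (≤ bound)
a_6 = 4: 1517/330  (> 307, stop)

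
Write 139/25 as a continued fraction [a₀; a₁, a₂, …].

[5; 1, 1, 3, 1, 2]

Repeatedly divide and take the remainder:
⌊139/25⌋ = 5, remainder 14
⌊25/14⌋ = 1, remainder 11
⌊14/11⌋ = 1, remainder 3
⌊11/3⌋ = 3, remainder 2
⌊3/2⌋ = 1, remainder 1
⌊2/1⌋ = 2, remainder 0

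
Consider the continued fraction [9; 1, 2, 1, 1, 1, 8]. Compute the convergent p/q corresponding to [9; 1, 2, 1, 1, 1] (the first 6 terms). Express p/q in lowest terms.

Start with 1.
1 + 1/(1/1) = 1 + 1/1 = 2/1
1 + 1/(2/1) = 1 + 1/2 = 3/2
2 + 1/(3/2) = 2 + 2/3 = 8/3
1 + 1/(8/3) = 1 + 3/8 = 11/8
9 + 1/(11/8) = 9 + 8/11 = 107/11

107/11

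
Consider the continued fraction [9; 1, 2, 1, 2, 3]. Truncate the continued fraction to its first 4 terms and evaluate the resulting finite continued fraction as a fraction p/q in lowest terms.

39/4

Use the convergent recurrence hₖ = aₖ·hₖ₋₁ + hₖ₋₂ (and likewise for the denominators kₖ):
a_0 = 9: 9/1
a_1 = 1: 10/1
a_2 = 2: 29/3
a_3 = 1: 39/4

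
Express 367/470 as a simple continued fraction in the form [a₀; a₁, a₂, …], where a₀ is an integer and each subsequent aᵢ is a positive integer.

[0; 1, 3, 1, 1, 3, 2, 6]

⌊367/470⌋ = 0, remainder 367
⌊470/367⌋ = 1, remainder 103
⌊367/103⌋ = 3, remainder 58
⌊103/58⌋ = 1, remainder 45
⌊58/45⌋ = 1, remainder 13
⌊45/13⌋ = 3, remainder 6
⌊13/6⌋ = 2, remainder 1
⌊6/1⌋ = 6, remainder 0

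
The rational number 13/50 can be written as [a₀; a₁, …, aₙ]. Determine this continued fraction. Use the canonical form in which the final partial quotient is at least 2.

[0; 3, 1, 5, 2]

Run the Euclidean algorithm, recording each quotient:
13 = 0·50 + 13, so a_0 = 0
50 = 3·13 + 11, so a_1 = 3
13 = 1·11 + 2, so a_2 = 1
11 = 5·2 + 1, so a_3 = 5
2 = 2·1 + 0, so a_4 = 2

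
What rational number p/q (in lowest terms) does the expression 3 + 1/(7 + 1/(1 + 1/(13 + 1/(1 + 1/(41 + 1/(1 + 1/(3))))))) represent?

63512/20317

Work from the innermost term outward:
Start with 3.
1 + 1/(3/1) = 1 + 1/3 = 4/3
41 + 1/(4/3) = 41 + 3/4 = 167/4
1 + 1/(167/4) = 1 + 4/167 = 171/167
13 + 1/(171/167) = 13 + 167/171 = 2390/171
1 + 1/(2390/171) = 1 + 171/2390 = 2561/2390
7 + 1/(2561/2390) = 7 + 2390/2561 = 20317/2561
3 + 1/(20317/2561) = 3 + 2561/20317 = 63512/20317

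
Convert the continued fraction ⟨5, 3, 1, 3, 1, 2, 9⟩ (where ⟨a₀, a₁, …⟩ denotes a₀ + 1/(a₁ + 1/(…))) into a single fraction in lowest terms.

2611/496

a_0 = 5: 5/1
a_1 = 3: 16/3
a_2 = 1: 21/4
a_3 = 3: 79/15
a_4 = 1: 100/19
a_5 = 2: 279/53
a_6 = 9: 2611/496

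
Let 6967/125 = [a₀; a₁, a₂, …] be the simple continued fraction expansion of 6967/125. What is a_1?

6967 = 55·125 + 92, so a_0 = 55
125 = 1·92 + 33, so a_1 = 1

1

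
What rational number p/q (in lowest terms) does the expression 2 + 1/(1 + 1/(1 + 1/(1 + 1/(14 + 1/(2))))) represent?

Start with 2.
14 + 1/(2/1) = 14 + 1/2 = 29/2
1 + 1/(29/2) = 1 + 2/29 = 31/29
1 + 1/(31/29) = 1 + 29/31 = 60/31
1 + 1/(60/31) = 1 + 31/60 = 91/60
2 + 1/(91/60) = 2 + 60/91 = 242/91

242/91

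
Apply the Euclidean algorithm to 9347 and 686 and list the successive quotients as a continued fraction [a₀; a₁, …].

[13; 1, 1, 1, 2, 42, 2]

Apply division with remainder until the remainder is 0:
9347 ÷ 686 → quotient 13, remainder 429
686 ÷ 429 → quotient 1, remainder 257
429 ÷ 257 → quotient 1, remainder 172
257 ÷ 172 → quotient 1, remainder 85
172 ÷ 85 → quotient 2, remainder 2
85 ÷ 2 → quotient 42, remainder 1
2 ÷ 1 → quotient 2, remainder 0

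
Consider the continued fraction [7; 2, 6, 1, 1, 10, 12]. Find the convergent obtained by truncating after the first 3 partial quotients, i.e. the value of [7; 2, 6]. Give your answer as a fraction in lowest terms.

Build up convergents one term at a time:
a_0 = 7: 7/1
a_1 = 2: 15/2
a_2 = 6: 97/13

97/13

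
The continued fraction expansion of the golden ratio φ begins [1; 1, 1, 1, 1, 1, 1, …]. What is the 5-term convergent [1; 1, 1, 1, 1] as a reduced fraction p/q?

8/5

Start with 1.
1 + 1/(1/1) = 1 + 1/1 = 2/1
1 + 1/(2/1) = 1 + 1/2 = 3/2
1 + 1/(3/2) = 1 + 2/3 = 5/3
1 + 1/(5/3) = 1 + 3/5 = 8/5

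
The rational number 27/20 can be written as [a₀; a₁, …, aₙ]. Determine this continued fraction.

[1; 2, 1, 6]

27 = 1·20 + 7, so a_0 = 1
20 = 2·7 + 6, so a_1 = 2
7 = 1·6 + 1, so a_2 = 1
6 = 6·1 + 0, so a_3 = 6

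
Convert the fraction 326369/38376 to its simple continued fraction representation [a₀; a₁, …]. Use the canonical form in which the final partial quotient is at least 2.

[8; 1, 1, 54, 1, 22, 15]

Run the Euclidean algorithm, recording each quotient:
326369 ÷ 38376 → quotient 8, remainder 19361
38376 ÷ 19361 → quotient 1, remainder 19015
19361 ÷ 19015 → quotient 1, remainder 346
19015 ÷ 346 → quotient 54, remainder 331
346 ÷ 331 → quotient 1, remainder 15
331 ÷ 15 → quotient 22, remainder 1
15 ÷ 1 → quotient 15, remainder 0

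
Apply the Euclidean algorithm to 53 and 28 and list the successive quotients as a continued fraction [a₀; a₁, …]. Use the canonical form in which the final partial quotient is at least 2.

53 ÷ 28 → quotient 1, remainder 25
28 ÷ 25 → quotient 1, remainder 3
25 ÷ 3 → quotient 8, remainder 1
3 ÷ 1 → quotient 3, remainder 0

[1; 1, 8, 3]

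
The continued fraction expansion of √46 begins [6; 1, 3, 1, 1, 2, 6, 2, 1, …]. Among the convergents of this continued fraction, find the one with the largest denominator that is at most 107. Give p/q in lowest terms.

156/23

a_0 = 6: 6/1  (≤ bound)
a_1 = 1: 7/1  (≤ bound)
a_2 = 3: 27/4  (≤ bound)
a_3 = 1: 34/5  (≤ bound)
a_4 = 1: 61/9  (≤ bound)
a_5 = 2: 156/23  (≤ bound)
a_6 = 6: 997/147  (> 107, stop)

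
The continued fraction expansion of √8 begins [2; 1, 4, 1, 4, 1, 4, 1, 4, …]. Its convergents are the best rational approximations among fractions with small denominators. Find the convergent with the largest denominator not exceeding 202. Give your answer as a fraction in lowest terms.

List convergents until the denominator exceeds the bound:
a_0 = 2: 2/1  (≤ bound)
a_1 = 1: 3/1  (≤ bound)
a_2 = 4: 14/5  (≤ bound)
a_3 = 1: 17/6  (≤ bound)
a_4 = 4: 82/29  (≤ bound)
a_5 = 1: 99/35  (≤ bound)
a_6 = 4: 478/169  (≤ bound)
a_7 = 1: 577/204  (> 202, stop)

478/169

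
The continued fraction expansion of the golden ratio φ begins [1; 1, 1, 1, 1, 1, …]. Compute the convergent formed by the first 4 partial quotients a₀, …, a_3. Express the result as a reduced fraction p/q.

Starting at the tail and folding back:
Start with 1.
1 + 1/(1/1) = 1 + 1/1 = 2/1
1 + 1/(2/1) = 1 + 1/2 = 3/2
1 + 1/(3/2) = 1 + 2/3 = 5/3

5/3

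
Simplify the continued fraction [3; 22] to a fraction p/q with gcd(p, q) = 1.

a_0 = 3: 3/1
a_1 = 22: 67/22

67/22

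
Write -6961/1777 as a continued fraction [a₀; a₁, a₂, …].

⌊-6961/1777⌋ = -4, remainder 147
⌊1777/147⌋ = 12, remainder 13
⌊147/13⌋ = 11, remainder 4
⌊13/4⌋ = 3, remainder 1
⌊4/1⌋ = 4, remainder 0

[-4; 12, 11, 3, 4]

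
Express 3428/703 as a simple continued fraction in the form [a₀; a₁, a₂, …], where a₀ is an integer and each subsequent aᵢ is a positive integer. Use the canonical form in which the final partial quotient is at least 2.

[4; 1, 7, 12, 2, 3]

⌊3428/703⌋ = 4, remainder 616
⌊703/616⌋ = 1, remainder 87
⌊616/87⌋ = 7, remainder 7
⌊87/7⌋ = 12, remainder 3
⌊7/3⌋ = 2, remainder 1
⌊3/1⌋ = 3, remainder 0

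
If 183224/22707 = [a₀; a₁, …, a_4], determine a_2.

2

183224 = 8·22707 + 1568, so a_0 = 8
22707 = 14·1568 + 755, so a_1 = 14
1568 = 2·755 + 58, so a_2 = 2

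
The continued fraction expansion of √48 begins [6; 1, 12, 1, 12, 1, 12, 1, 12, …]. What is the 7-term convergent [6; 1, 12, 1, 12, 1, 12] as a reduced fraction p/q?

a_0 = 6: 6/1
a_1 = 1: 7/1
a_2 = 12: 90/13
a_3 = 1: 97/14
a_4 = 12: 1254/181
a_5 = 1: 1351/195
a_6 = 12: 17466/2521

17466/2521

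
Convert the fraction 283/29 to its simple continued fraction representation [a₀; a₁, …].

[9; 1, 3, 7]

⌊283/29⌋ = 9, remainder 22
⌊29/22⌋ = 1, remainder 7
⌊22/7⌋ = 3, remainder 1
⌊7/1⌋ = 7, remainder 0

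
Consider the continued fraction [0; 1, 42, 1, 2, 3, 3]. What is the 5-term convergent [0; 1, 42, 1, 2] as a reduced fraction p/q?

Build up convergents one term at a time:
a_0 = 0: 0/1
a_1 = 1: 1/1
a_2 = 42: 42/43
a_3 = 1: 43/44
a_4 = 2: 128/131

128/131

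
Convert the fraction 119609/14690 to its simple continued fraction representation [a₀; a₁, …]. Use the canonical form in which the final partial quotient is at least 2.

[8; 7, 31, 5, 1, 1, 2, 2]

Run the Euclidean algorithm, recording each quotient:
119609 ÷ 14690 → quotient 8, remainder 2089
14690 ÷ 2089 → quotient 7, remainder 67
2089 ÷ 67 → quotient 31, remainder 12
67 ÷ 12 → quotient 5, remainder 7
12 ÷ 7 → quotient 1, remainder 5
7 ÷ 5 → quotient 1, remainder 2
5 ÷ 2 → quotient 2, remainder 1
2 ÷ 1 → quotient 2, remainder 0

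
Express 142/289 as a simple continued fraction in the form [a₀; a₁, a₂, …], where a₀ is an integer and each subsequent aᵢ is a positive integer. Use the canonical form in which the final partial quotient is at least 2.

[0; 2, 28, 2, 2]

142 = 0·289 + 142, so a_0 = 0
289 = 2·142 + 5, so a_1 = 2
142 = 28·5 + 2, so a_2 = 28
5 = 2·2 + 1, so a_3 = 2
2 = 2·1 + 0, so a_4 = 2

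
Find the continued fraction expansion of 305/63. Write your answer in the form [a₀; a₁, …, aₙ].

⌊305/63⌋ = 4, remainder 53
⌊63/53⌋ = 1, remainder 10
⌊53/10⌋ = 5, remainder 3
⌊10/3⌋ = 3, remainder 1
⌊3/1⌋ = 3, remainder 0

[4; 1, 5, 3, 3]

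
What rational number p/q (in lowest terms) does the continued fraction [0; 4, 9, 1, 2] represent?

Use the convergent recurrence hₖ = aₖ·hₖ₋₁ + hₖ₋₂ (and likewise for the denominators kₖ):
a_0 = 0: 0/1
a_1 = 4: 1/4
a_2 = 9: 9/37
a_3 = 1: 10/41
a_4 = 2: 29/119

29/119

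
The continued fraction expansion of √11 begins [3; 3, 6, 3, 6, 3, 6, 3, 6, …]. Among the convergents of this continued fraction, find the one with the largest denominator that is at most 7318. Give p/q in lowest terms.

List convergents until the denominator exceeds the bound:
a_0 = 3: 3/1  (≤ bound)
a_1 = 3: 10/3  (≤ bound)
a_2 = 6: 63/19  (≤ bound)
a_3 = 3: 199/60  (≤ bound)
a_4 = 6: 1257/379  (≤ bound)
a_5 = 3: 3970/1197  (≤ bound)
a_6 = 6: 25077/7561  (> 7318, stop)

3970/1197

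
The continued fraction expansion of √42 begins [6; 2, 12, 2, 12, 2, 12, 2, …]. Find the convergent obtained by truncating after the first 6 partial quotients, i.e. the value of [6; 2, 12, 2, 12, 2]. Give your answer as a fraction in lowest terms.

Build up convergents one term at a time:
a_0 = 6: 6/1
a_1 = 2: 13/2
a_2 = 12: 162/25
a_3 = 2: 337/52
a_4 = 12: 4206/649
a_5 = 2: 8749/1350

8749/1350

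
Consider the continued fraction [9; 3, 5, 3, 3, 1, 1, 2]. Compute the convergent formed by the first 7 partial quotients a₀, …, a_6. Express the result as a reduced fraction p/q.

3623/389

Use the convergent recurrence hₖ = aₖ·hₖ₋₁ + hₖ₋₂ (and likewise for the denominators kₖ):
a_0 = 9: 9/1
a_1 = 3: 28/3
a_2 = 5: 149/16
a_3 = 3: 475/51
a_4 = 3: 1574/169
a_5 = 1: 2049/220
a_6 = 1: 3623/389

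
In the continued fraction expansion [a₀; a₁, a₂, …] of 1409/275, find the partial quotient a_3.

Repeatedly divide and take the remainder:
1409 = 5·275 + 34, so a_0 = 5
275 = 8·34 + 3, so a_1 = 8
34 = 11·3 + 1, so a_2 = 11
3 = 3·1 + 0, so a_3 = 3

3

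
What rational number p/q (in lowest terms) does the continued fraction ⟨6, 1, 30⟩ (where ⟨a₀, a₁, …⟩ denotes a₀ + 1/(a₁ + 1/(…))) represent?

216/31

Start with 30.
1 + 1/(30/1) = 1 + 1/30 = 31/30
6 + 1/(31/30) = 6 + 30/31 = 216/31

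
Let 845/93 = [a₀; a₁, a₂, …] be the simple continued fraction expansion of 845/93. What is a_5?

2

845 = 9·93 + 8, so a_0 = 9
93 = 11·8 + 5, so a_1 = 11
8 = 1·5 + 3, so a_2 = 1
5 = 1·3 + 2, so a_3 = 1
3 = 1·2 + 1, so a_4 = 1
2 = 2·1 + 0, so a_5 = 2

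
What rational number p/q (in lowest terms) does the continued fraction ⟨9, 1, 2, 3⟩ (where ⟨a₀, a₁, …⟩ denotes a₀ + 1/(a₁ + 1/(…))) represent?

a_0 = 9: 9/1
a_1 = 1: 10/1
a_2 = 2: 29/3
a_3 = 3: 97/10

97/10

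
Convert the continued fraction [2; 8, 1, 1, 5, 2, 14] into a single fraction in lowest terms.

a_0 = 2: 2/1
a_1 = 8: 17/8
a_2 = 1: 19/9
a_3 = 1: 36/17
a_4 = 5: 199/94
a_5 = 2: 434/205
a_6 = 14: 6275/2964

6275/2964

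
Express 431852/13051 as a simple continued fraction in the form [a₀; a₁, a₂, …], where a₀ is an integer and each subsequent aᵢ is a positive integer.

431852 ÷ 13051 → quotient 33, remainder 1169
13051 ÷ 1169 → quotient 11, remainder 192
1169 ÷ 192 → quotient 6, remainder 17
192 ÷ 17 → quotient 11, remainder 5
17 ÷ 5 → quotient 3, remainder 2
5 ÷ 2 → quotient 2, remainder 1
2 ÷ 1 → quotient 2, remainder 0

[33; 11, 6, 11, 3, 2, 2]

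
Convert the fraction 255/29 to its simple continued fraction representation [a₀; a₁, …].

⌊255/29⌋ = 8, remainder 23
⌊29/23⌋ = 1, remainder 6
⌊23/6⌋ = 3, remainder 5
⌊6/5⌋ = 1, remainder 1
⌊5/1⌋ = 5, remainder 0

[8; 1, 3, 1, 5]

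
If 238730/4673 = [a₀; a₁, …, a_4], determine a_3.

Repeatedly divide and take the remainder:
238730 = 51·4673 + 407, so a_0 = 51
4673 = 11·407 + 196, so a_1 = 11
407 = 2·196 + 15, so a_2 = 2
196 = 13·15 + 1, so a_3 = 13

13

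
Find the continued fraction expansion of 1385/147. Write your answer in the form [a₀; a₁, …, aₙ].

⌊1385/147⌋ = 9, remainder 62
⌊147/62⌋ = 2, remainder 23
⌊62/23⌋ = 2, remainder 16
⌊23/16⌋ = 1, remainder 7
⌊16/7⌋ = 2, remainder 2
⌊7/2⌋ = 3, remainder 1
⌊2/1⌋ = 2, remainder 0

[9; 2, 2, 1, 2, 3, 2]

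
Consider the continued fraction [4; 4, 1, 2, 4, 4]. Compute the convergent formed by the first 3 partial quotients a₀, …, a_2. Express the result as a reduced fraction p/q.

a_0 = 4: 4/1
a_1 = 4: 17/4
a_2 = 1: 21/5

21/5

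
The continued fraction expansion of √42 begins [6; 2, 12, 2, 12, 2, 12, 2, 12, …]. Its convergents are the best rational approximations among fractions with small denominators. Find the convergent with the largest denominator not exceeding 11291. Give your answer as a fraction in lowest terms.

a_0 = 6: 6/1  (≤ bound)
a_1 = 2: 13/2  (≤ bound)
a_2 = 12: 162/25  (≤ bound)
a_3 = 2: 337/52  (≤ bound)
a_4 = 12: 4206/649  (≤ bound)
a_5 = 2: 8749/1350  (≤ bound)
a_6 = 12: 109194/16849  (> 11291, stop)

8749/1350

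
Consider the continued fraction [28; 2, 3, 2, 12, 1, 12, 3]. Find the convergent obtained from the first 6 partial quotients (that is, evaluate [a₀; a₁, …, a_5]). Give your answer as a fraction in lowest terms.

6114/215

Collapse the nested fraction from the inside out:
Start with 1.
12 + 1/(1/1) = 12 + 1/1 = 13/1
2 + 1/(13/1) = 2 + 1/13 = 27/13
3 + 1/(27/13) = 3 + 13/27 = 94/27
2 + 1/(94/27) = 2 + 27/94 = 215/94
28 + 1/(215/94) = 28 + 94/215 = 6114/215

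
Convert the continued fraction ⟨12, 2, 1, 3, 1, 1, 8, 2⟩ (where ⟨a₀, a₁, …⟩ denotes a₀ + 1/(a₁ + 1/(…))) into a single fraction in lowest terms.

5599/453

Collapse the nested fraction from the inside out:
Start with 2.
8 + 1/(2/1) = 8 + 1/2 = 17/2
1 + 1/(17/2) = 1 + 2/17 = 19/17
1 + 1/(19/17) = 1 + 17/19 = 36/19
3 + 1/(36/19) = 3 + 19/36 = 127/36
1 + 1/(127/36) = 1 + 36/127 = 163/127
2 + 1/(163/127) = 2 + 127/163 = 453/163
12 + 1/(453/163) = 12 + 163/453 = 5599/453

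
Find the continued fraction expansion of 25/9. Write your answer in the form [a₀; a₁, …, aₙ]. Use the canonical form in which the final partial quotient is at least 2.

⌊25/9⌋ = 2, remainder 7
⌊9/7⌋ = 1, remainder 2
⌊7/2⌋ = 3, remainder 1
⌊2/1⌋ = 2, remainder 0

[2; 1, 3, 2]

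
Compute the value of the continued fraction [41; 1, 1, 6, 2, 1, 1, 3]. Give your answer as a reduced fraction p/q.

a_0 = 41: 41/1
a_1 = 1: 42/1
a_2 = 1: 83/2
a_3 = 6: 540/13
a_4 = 2: 1163/28
a_5 = 1: 1703/41
a_6 = 1: 2866/69
a_7 = 3: 10301/248

10301/248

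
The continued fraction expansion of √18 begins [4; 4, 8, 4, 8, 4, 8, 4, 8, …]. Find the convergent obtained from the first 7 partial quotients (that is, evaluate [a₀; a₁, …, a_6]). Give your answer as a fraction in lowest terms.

161564/38081

a_0 = 4: 4/1
a_1 = 4: 17/4
a_2 = 8: 140/33
a_3 = 4: 577/136
a_4 = 8: 4756/1121
a_5 = 4: 19601/4620
a_6 = 8: 161564/38081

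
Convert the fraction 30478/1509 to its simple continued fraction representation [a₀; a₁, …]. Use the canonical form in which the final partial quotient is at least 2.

[20; 5, 15, 1, 2, 6]

30478 ÷ 1509 → quotient 20, remainder 298
1509 ÷ 298 → quotient 5, remainder 19
298 ÷ 19 → quotient 15, remainder 13
19 ÷ 13 → quotient 1, remainder 6
13 ÷ 6 → quotient 2, remainder 1
6 ÷ 1 → quotient 6, remainder 0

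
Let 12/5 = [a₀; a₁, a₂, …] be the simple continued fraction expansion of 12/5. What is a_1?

Repeatedly divide and take the remainder:
12 = 2·5 + 2, so a_0 = 2
5 = 2·2 + 1, so a_1 = 2

2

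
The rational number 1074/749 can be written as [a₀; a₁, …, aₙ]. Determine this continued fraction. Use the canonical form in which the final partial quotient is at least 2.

[1; 2, 3, 3, 1, 1, 6, 2]

Repeatedly divide and take the remainder:
1074 ÷ 749 → quotient 1, remainder 325
749 ÷ 325 → quotient 2, remainder 99
325 ÷ 99 → quotient 3, remainder 28
99 ÷ 28 → quotient 3, remainder 15
28 ÷ 15 → quotient 1, remainder 13
15 ÷ 13 → quotient 1, remainder 2
13 ÷ 2 → quotient 6, remainder 1
2 ÷ 1 → quotient 2, remainder 0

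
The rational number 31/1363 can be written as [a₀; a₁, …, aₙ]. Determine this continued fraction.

[0; 43, 1, 30]

31 ÷ 1363 → quotient 0, remainder 31
1363 ÷ 31 → quotient 43, remainder 30
31 ÷ 30 → quotient 1, remainder 1
30 ÷ 1 → quotient 30, remainder 0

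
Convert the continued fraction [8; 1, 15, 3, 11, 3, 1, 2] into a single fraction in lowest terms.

55885/6252

Compute successive convergents:
a_0 = 8: 8/1
a_1 = 1: 9/1
a_2 = 15: 143/16
a_3 = 3: 438/49
a_4 = 11: 4961/555
a_5 = 3: 15321/1714
a_6 = 1: 20282/2269
a_7 = 2: 55885/6252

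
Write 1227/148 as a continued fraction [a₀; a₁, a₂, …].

[8; 3, 2, 3, 1, 4]

⌊1227/148⌋ = 8, remainder 43
⌊148/43⌋ = 3, remainder 19
⌊43/19⌋ = 2, remainder 5
⌊19/5⌋ = 3, remainder 4
⌊5/4⌋ = 1, remainder 1
⌊4/1⌋ = 4, remainder 0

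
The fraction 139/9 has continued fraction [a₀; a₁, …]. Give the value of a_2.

139 = 15·9 + 4, so a_0 = 15
9 = 2·4 + 1, so a_1 = 2
4 = 4·1 + 0, so a_2 = 4

4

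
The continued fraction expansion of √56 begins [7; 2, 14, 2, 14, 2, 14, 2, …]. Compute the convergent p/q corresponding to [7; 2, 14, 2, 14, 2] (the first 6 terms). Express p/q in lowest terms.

Start with 2.
14 + 1/(2/1) = 14 + 1/2 = 29/2
2 + 1/(29/2) = 2 + 2/29 = 60/29
14 + 1/(60/29) = 14 + 29/60 = 869/60
2 + 1/(869/60) = 2 + 60/869 = 1798/869
7 + 1/(1798/869) = 7 + 869/1798 = 13455/1798

13455/1798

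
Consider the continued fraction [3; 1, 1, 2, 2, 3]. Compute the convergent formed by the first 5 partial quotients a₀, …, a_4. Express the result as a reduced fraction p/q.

43/12

a_0 = 3: 3/1
a_1 = 1: 4/1
a_2 = 1: 7/2
a_3 = 2: 18/5
a_4 = 2: 43/12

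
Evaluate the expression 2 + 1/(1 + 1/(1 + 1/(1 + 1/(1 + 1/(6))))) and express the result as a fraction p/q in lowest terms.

a_0 = 2: 2/1
a_1 = 1: 3/1
a_2 = 1: 5/2
a_3 = 1: 8/3
a_4 = 1: 13/5
a_5 = 6: 86/33

86/33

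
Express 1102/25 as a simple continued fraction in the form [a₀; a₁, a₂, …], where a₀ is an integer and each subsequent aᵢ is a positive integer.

[44; 12, 2]

1102 ÷ 25 → quotient 44, remainder 2
25 ÷ 2 → quotient 12, remainder 1
2 ÷ 1 → quotient 2, remainder 0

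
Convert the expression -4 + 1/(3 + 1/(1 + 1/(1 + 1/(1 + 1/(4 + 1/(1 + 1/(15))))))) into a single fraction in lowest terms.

Use the convergent recurrence hₖ = aₖ·hₖ₋₁ + hₖ₋₂ (and likewise for the denominators kₖ):
a_0 = -4: -4/1
a_1 = 3: -11/3
a_2 = 1: -15/4
a_3 = 1: -26/7
a_4 = 1: -41/11
a_5 = 4: -190/51
a_6 = 1: -231/62
a_7 = 15: -3655/981

-3655/981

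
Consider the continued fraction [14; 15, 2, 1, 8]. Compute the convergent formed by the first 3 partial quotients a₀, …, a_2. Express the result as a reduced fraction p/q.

436/31

Start with 2.
15 + 1/(2/1) = 15 + 1/2 = 31/2
14 + 1/(31/2) = 14 + 2/31 = 436/31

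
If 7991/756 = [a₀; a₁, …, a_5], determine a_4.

7991 = 10·756 + 431, so a_0 = 10
756 = 1·431 + 325, so a_1 = 1
431 = 1·325 + 106, so a_2 = 1
325 = 3·106 + 7, so a_3 = 3
106 = 15·7 + 1, so a_4 = 15

15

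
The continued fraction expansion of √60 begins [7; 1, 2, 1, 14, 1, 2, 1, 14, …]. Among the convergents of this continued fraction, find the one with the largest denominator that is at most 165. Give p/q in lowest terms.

488/63

List convergents until the denominator exceeds the bound:
a_0 = 7: 7/1  (≤ bound)
a_1 = 1: 8/1  (≤ bound)
a_2 = 2: 23/3  (≤ bound)
a_3 = 1: 31/4  (≤ bound)
a_4 = 14: 457/59  (≤ bound)
a_5 = 1: 488/63  (≤ bound)
a_6 = 2: 1433/185  (> 165, stop)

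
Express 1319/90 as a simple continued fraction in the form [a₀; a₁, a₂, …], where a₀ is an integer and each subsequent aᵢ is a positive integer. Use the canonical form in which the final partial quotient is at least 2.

[14; 1, 1, 1, 9, 3]

Repeatedly divide and take the remainder:
1319 = 14·90 + 59, so a_0 = 14
90 = 1·59 + 31, so a_1 = 1
59 = 1·31 + 28, so a_2 = 1
31 = 1·28 + 3, so a_3 = 1
28 = 9·3 + 1, so a_4 = 9
3 = 3·1 + 0, so a_5 = 3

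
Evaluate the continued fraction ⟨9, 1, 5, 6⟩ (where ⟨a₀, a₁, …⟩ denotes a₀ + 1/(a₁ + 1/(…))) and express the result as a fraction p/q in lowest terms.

Build up convergents one term at a time:
a_0 = 9: 9/1
a_1 = 1: 10/1
a_2 = 5: 59/6
a_3 = 6: 364/37

364/37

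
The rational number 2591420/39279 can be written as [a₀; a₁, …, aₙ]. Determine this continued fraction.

2591420 = 65·39279 + 38285, so a_0 = 65
39279 = 1·38285 + 994, so a_1 = 1
38285 = 38·994 + 513, so a_2 = 38
994 = 1·513 + 481, so a_3 = 1
513 = 1·481 + 32, so a_4 = 1
481 = 15·32 + 1, so a_5 = 15
32 = 32·1 + 0, so a_6 = 32

[65; 1, 38, 1, 1, 15, 32]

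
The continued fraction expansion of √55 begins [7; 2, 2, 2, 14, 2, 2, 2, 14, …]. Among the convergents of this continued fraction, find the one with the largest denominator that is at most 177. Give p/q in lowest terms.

1283/173

a_0 = 7: 7/1  (≤ bound)
a_1 = 2: 15/2  (≤ bound)
a_2 = 2: 37/5  (≤ bound)
a_3 = 2: 89/12  (≤ bound)
a_4 = 14: 1283/173  (≤ bound)
a_5 = 2: 2655/358  (> 177, stop)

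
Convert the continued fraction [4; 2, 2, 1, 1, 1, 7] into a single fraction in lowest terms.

Use the convergent recurrence hₖ = aₖ·hₖ₋₁ + hₖ₋₂ (and likewise for the denominators kₖ):
a_0 = 4: 4/1
a_1 = 2: 9/2
a_2 = 2: 22/5
a_3 = 1: 31/7
a_4 = 1: 53/12
a_5 = 1: 84/19
a_6 = 7: 641/145

641/145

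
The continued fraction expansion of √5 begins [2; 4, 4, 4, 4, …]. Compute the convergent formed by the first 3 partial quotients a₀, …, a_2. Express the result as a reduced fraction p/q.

38/17

Start with 4.
4 + 1/(4/1) = 4 + 1/4 = 17/4
2 + 1/(17/4) = 2 + 4/17 = 38/17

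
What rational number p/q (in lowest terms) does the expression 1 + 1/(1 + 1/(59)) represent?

119/60

Work from the innermost term outward:
Start with 59.
1 + 1/(59/1) = 1 + 1/59 = 60/59
1 + 1/(60/59) = 1 + 59/60 = 119/60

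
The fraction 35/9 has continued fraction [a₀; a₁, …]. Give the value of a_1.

35 ÷ 9 → quotient 3, remainder 8
9 ÷ 8 → quotient 1, remainder 1

1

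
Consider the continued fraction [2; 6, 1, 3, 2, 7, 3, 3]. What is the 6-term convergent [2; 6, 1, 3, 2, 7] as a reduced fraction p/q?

975/454

Collapse the nested fraction from the inside out:
Start with 7.
2 + 1/(7/1) = 2 + 1/7 = 15/7
3 + 1/(15/7) = 3 + 7/15 = 52/15
1 + 1/(52/15) = 1 + 15/52 = 67/52
6 + 1/(67/52) = 6 + 52/67 = 454/67
2 + 1/(454/67) = 2 + 67/454 = 975/454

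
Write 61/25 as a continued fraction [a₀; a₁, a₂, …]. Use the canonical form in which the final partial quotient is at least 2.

[2; 2, 3, 1, 2]

61 ÷ 25 → quotient 2, remainder 11
25 ÷ 11 → quotient 2, remainder 3
11 ÷ 3 → quotient 3, remainder 2
3 ÷ 2 → quotient 1, remainder 1
2 ÷ 1 → quotient 2, remainder 0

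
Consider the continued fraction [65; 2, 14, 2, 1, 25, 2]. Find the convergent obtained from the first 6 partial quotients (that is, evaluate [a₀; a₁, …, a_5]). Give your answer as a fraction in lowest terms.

Use the convergent recurrence hₖ = aₖ·hₖ₋₁ + hₖ₋₂ (and likewise for the denominators kₖ):
a_0 = 65: 65/1
a_1 = 2: 131/2
a_2 = 14: 1899/29
a_3 = 2: 3929/60
a_4 = 1: 5828/89
a_5 = 25: 149629/2285

149629/2285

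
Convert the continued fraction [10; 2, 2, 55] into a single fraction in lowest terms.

2881/277

Starting at the tail and folding back:
Start with 55.
2 + 1/(55/1) = 2 + 1/55 = 111/55
2 + 1/(111/55) = 2 + 55/111 = 277/111
10 + 1/(277/111) = 10 + 111/277 = 2881/277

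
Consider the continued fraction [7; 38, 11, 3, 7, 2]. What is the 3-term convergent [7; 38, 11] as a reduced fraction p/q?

Starting at the tail and folding back:
Start with 11.
38 + 1/(11/1) = 38 + 1/11 = 419/11
7 + 1/(419/11) = 7 + 11/419 = 2944/419

2944/419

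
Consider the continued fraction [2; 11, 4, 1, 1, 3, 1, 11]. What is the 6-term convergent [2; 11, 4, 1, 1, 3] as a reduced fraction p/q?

Starting at the tail and folding back:
Start with 3.
1 + 1/(3/1) = 1 + 1/3 = 4/3
1 + 1/(4/3) = 1 + 3/4 = 7/4
4 + 1/(7/4) = 4 + 4/7 = 32/7
11 + 1/(32/7) = 11 + 7/32 = 359/32
2 + 1/(359/32) = 2 + 32/359 = 750/359

750/359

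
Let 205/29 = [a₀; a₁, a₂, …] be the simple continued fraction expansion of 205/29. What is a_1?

14

205 = 7·29 + 2, so a_0 = 7
29 = 14·2 + 1, so a_1 = 14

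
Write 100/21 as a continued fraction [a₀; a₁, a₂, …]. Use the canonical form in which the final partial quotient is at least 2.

[4; 1, 3, 5]

100 ÷ 21 → quotient 4, remainder 16
21 ÷ 16 → quotient 1, remainder 5
16 ÷ 5 → quotient 3, remainder 1
5 ÷ 1 → quotient 5, remainder 0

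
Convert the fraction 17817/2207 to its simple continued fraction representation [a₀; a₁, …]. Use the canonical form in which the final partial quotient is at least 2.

Apply division with remainder until the remainder is 0:
⌊17817/2207⌋ = 8, remainder 161
⌊2207/161⌋ = 13, remainder 114
⌊161/114⌋ = 1, remainder 47
⌊114/47⌋ = 2, remainder 20
⌊47/20⌋ = 2, remainder 7
⌊20/7⌋ = 2, remainder 6
⌊7/6⌋ = 1, remainder 1
⌊6/1⌋ = 6, remainder 0

[8; 13, 1, 2, 2, 2, 1, 6]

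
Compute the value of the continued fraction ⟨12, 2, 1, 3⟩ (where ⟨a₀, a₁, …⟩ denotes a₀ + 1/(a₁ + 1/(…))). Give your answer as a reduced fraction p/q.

a_0 = 12: 12/1
a_1 = 2: 25/2
a_2 = 1: 37/3
a_3 = 3: 136/11

136/11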